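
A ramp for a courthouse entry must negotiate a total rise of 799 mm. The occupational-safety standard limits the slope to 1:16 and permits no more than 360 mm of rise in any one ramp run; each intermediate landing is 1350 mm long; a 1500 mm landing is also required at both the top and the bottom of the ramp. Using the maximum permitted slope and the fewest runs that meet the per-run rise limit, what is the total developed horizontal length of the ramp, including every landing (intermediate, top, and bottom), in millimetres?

At most 360 each: 799/360 = 2.22, giving 3 ramp runs. That means 2 intermediate landings.
Ramp run (horizontal) at 1:16: 799 × 16 = 12784 mm.
Intermediate landings: 2 × 1350 = 2700 mm.
Top and bottom landings: 2 × 1500 = 3000 mm.
Total = 12784 + 2700 + 3000 = 18484 mm.

18484 mm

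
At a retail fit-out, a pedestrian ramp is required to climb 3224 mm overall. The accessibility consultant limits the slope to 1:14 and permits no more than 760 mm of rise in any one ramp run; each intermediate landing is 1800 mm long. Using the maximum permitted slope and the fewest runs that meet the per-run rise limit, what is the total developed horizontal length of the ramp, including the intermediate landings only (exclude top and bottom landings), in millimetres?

52336 mm

At most 760 each: 3224/760 = 4.24, giving 5 ramp runs. That means 4 intermediate landings.
Horizontal run for 3224 mm of rise at 1:14 is 3224 × 14 = 45136 mm.
4 intermediate landings contribute 4 × 1800 = 7200 mm.
Developed length = 45136 + 7200 = 52336 mm.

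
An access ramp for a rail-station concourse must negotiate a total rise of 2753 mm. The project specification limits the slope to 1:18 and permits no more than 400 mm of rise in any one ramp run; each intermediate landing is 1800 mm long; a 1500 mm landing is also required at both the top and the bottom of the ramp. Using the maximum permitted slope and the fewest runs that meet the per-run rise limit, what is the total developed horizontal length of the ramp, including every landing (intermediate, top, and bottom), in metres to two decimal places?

63.35 m

⌈2753/400⌉ = 7 ramp runs. That means 6 intermediate landings.
Ramp run (horizontal) at 1:18: 2753 × 18 = 49554 mm.
6 intermediate landings contribute 6 × 1800 = 10800 mm.
Top and bottom landings: 2 × 1500 = 3000 mm.
Total = 49554 + 10800 + 3000 = 63354 mm.
= 63.35 m.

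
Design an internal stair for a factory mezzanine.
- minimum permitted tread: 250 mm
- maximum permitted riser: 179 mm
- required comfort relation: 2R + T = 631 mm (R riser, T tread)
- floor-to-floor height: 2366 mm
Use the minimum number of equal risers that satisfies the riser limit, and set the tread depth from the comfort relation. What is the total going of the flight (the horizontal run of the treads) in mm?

3809 mm

⌈2366/179⌉ = 14 risers.
Each riser is 2366/14 = 169 mm (≤ 179 mm).
T = 631 − 2·169 = 293 mm, which satisfies the 250 mm minimum.
Treads = 14 − 1 = 13; going = 13 × 293 = 3809 mm.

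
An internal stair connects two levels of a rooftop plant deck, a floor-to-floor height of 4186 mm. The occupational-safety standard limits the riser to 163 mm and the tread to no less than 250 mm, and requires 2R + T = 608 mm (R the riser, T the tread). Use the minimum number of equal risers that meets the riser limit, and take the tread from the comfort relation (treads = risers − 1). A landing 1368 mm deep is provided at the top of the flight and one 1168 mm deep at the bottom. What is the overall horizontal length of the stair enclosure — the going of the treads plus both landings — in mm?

4186 / 163 = 25.681 → round up to 26 risers.
R = 4186 ÷ 26 = 161 mm.
T = 608 − 2·161 = 286 mm, which satisfies the 250 mm minimum.
26 risers give 25 treads; going = 25 × 286 = 7150 mm.
Enclosure = 7150 + 1368 + 1168 = 9686 mm.

9686 mm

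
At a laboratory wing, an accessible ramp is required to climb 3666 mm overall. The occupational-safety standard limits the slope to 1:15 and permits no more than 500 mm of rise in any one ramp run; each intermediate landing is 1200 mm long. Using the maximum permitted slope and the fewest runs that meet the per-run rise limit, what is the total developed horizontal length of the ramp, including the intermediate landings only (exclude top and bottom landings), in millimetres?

3666 / 500 = 7.33, so 8 ramp runs are needed. That means 7 intermediate landings.
Horizontal run for 3666 mm of rise at 1:15 is 3666 × 15 = 54990 mm.
7 intermediate landings contribute 7 × 1200 = 8400 mm.
Total developed length = 54990 + 8400 = 63390 mm.

63390 mm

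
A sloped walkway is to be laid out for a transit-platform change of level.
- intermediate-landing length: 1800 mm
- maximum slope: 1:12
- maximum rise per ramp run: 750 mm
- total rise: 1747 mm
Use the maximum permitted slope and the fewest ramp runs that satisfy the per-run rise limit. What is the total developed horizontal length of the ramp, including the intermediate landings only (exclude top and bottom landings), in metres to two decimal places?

24.56 m

1747 / 750 = 2.329 → round up to 3 ramp runs. That means 2 intermediate landings.
Horizontal run for 1747 mm of rise at 1:12 is 1747 × 12 = 20964 mm.
Intermediate landings: 2 × 1800 = 3600 mm.
Developed length = 20964 + 3600 = 24564 mm.
= 24.56 m.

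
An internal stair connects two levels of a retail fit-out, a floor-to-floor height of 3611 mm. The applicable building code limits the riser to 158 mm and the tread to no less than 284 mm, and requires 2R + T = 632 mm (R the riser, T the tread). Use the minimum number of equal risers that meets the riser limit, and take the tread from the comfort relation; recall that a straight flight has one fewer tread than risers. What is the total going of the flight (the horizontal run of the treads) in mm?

3611 / 158 = 22.854 → round up to 23 risers.
Each riser is 3611/23 = 157 mm (≤ 158 mm).
From 2R + T = 632: T = 632 − 314 = 318 mm.
Going = (23 − 1) × 318 = 6996 mm.

6996 mm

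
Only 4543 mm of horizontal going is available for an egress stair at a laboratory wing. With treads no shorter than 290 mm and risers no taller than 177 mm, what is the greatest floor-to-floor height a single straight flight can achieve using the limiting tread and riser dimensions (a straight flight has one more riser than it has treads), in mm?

2832 mm

4543 / 290 = 15.67, so 15 treads fit.
Risers = treads + 1 = 16.
Maximum height = 16 × 177 = 2832 mm.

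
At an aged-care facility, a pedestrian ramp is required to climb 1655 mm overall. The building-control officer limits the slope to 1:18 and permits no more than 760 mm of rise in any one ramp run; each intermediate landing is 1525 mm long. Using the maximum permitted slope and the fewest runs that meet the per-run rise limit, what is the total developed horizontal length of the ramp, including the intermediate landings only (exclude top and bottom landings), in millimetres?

32840 mm

1655 / 760 = 2.178 → round up to 3 ramp runs. That means 2 intermediate landings.
Horizontal run for 1655 mm of rise at 1:18 is 1655 × 18 = 29790 mm.
2 intermediate landings contribute 2 × 1525 = 3050 mm.
Developed length = 29790 + 3050 = 32840 mm.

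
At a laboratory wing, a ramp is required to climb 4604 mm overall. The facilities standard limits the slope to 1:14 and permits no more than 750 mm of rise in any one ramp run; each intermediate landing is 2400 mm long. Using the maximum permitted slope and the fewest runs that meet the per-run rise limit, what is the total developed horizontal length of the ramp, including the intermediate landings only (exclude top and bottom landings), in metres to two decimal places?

At most 750 each: 4604/750 = 6.14, giving 7 ramp runs. That means 6 intermediate landings.
Horizontal run for 4604 mm of rise at 1:14 is 4604 × 14 = 64456 mm.
6 intermediate landings contribute 6 × 2400 = 14400 mm.
Developed length = 64456 + 14400 = 78856 mm.
= 78.86 m.

78.86 m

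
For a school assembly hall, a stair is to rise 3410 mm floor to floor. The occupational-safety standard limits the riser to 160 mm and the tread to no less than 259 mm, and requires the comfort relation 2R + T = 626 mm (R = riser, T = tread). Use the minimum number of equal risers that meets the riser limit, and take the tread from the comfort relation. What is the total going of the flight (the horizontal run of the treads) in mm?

⌈3410/160⌉ = 22 risers.
Each riser is 3410/22 = 155 mm (≤ 160 mm).
Tread T = 626 − 2 × 155 = 316 mm (≥ 259 mm).
22 risers give 21 treads; going = 21 × 316 = 6636 mm.

6636 mm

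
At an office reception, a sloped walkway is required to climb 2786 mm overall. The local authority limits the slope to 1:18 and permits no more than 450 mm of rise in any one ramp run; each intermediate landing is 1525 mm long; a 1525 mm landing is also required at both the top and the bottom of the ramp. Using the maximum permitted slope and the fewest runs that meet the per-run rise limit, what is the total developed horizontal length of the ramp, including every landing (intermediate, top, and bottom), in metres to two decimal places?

⌈2786/450⌉ = 7 ramp runs. That means 6 intermediate landings.
Ramp run (horizontal) at 1:18: 2786 × 18 = 50148 mm.
6 intermediate landings contribute 6 × 1525 = 9150 mm.
Top and bottom landings: 2 × 1525 = 3050 mm.
Total = 50148 + 9150 + 3050 = 62348 mm.
= 62.35 m.

62.35 m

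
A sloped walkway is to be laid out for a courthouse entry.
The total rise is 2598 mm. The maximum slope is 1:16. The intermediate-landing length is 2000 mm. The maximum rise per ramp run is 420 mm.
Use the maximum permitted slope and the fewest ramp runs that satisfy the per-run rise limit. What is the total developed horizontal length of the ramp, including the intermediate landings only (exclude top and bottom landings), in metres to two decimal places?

At most 420 each: 2598/420 = 6.19, giving 7 ramp runs. That means 6 intermediate landings.
Horizontal run for 2598 mm of rise at 1:16 is 2598 × 16 = 41568 mm.
Intermediate landings: 6 × 2000 = 12000 mm.
Developed length = 41568 + 12000 = 53568 mm.
= 53.57 m.

53.57 m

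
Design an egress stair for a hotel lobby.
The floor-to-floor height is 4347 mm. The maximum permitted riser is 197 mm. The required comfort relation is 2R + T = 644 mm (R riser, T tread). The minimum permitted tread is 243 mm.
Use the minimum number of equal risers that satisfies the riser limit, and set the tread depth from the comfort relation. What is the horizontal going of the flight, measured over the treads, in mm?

4347 / 197 = 22.07, so 23 risers are needed.
Each riser is 4347/23 = 189 mm (≤ 197 mm).
From 2R + T = 644: T = 644 − 378 = 266 mm.
Going = (23 − 1) × 266 = 5852 mm.

5852 mm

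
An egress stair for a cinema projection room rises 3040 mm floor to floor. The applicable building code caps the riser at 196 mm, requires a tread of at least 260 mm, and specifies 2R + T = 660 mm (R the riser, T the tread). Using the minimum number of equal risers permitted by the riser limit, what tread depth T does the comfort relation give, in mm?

280 mm

At most 196 each: 3040/196 = 15.51, giving 16 risers.
Riser R = 3040 / 16 = 190 mm, within the 196 mm limit.
From 2R + T = 660: T = 660 − 380 = 280 mm.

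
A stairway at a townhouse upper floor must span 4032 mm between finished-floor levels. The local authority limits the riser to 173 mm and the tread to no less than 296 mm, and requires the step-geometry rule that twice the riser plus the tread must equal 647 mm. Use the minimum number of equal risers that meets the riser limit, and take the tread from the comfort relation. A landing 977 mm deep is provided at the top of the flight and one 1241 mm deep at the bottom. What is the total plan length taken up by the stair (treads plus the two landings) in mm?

9371 mm

⌈4032/173⌉ = 24 risers.
Each riser is 4032/24 = 168 mm (≤ 173 mm).
T = 647 − 2·168 = 311 mm, which satisfies the 296 mm minimum.
Going = (24 − 1) × 311 = 7153 mm.
Enclosure = 7153 + 977 + 1241 = 9371 mm.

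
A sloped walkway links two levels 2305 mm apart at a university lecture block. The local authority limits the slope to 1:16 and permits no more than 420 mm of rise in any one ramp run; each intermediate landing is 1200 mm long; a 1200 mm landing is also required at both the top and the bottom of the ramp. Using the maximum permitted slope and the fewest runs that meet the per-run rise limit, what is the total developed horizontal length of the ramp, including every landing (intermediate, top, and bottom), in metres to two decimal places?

45.28 m

At most 420 each: 2305/420 = 5.49, giving 6 ramp runs. That means 5 intermediate landings.
Ramp run (horizontal) at 1:16: 2305 × 16 = 36880 mm.
5 intermediate landings contribute 5 × 1200 = 6000 mm.
Top and bottom landings: 2 × 1200 = 2400 mm.
Total = 36880 + 6000 + 2400 = 45280 mm.
= 45.28 m.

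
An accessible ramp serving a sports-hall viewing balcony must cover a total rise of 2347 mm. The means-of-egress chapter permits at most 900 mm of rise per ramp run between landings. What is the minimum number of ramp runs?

⌈2347/900⌉ = 3 ramp runs.

3 runs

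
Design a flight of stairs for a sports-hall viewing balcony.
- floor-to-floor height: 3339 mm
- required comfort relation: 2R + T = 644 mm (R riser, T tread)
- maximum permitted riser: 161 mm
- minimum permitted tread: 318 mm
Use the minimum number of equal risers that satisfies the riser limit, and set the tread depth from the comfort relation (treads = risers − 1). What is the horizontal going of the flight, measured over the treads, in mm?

6520 mm

At most 161 each: 3339/161 = 20.74, giving 21 risers.
Each riser is 3339/21 = 159 mm (≤ 161 mm).
Tread T = 644 − 2 × 159 = 326 mm (≥ 318 mm).
21 risers give 20 treads; going = 20 × 326 = 6520 mm.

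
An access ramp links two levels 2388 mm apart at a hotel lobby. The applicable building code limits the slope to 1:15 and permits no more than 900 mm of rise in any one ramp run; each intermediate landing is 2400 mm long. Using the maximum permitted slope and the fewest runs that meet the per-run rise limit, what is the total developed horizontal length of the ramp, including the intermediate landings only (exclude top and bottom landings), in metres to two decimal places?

40.62 m

2388 / 900 = 2.653 → round up to 3 ramp runs. That means 2 intermediate landings.
Horizontal run for 2388 mm of rise at 1:15 is 2388 × 15 = 35820 mm.
2 intermediate landings contribute 2 × 2400 = 4800 mm.
Developed length = 35820 + 4800 = 40620 mm.
= 40.62 m.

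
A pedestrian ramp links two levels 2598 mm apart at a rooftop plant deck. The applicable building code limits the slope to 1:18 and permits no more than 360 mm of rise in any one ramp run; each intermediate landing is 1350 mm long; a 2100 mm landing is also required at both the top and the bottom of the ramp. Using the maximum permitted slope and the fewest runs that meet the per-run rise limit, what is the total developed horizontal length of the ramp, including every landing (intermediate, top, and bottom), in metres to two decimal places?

2598 / 360 = 7.22, so 8 ramp runs are needed. That means 7 intermediate landings.
Horizontal run for 2598 mm of rise at 1:18 is 2598 × 18 = 46764 mm.
Intermediate landings: 7 × 1350 = 9450 mm.
Top and bottom landings: 2 × 2100 = 4200 mm.
Total = 46764 + 9450 + 4200 = 60414 mm.
= 60.41 m.

60.41 m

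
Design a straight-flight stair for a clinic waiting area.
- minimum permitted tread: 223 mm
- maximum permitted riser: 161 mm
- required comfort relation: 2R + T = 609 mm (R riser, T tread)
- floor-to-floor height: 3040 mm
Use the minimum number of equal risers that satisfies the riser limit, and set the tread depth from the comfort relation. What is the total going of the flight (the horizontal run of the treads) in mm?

3040 / 161 = 18.882 → round up to 19 risers.
Riser R = 3040 / 19 = 160 mm, within the 161 mm limit.
Tread T = 609 − 2 × 160 = 289 mm (≥ 223 mm).
Treads = 19 − 1 = 18; going = 18 × 289 = 5202 mm.

5202 mm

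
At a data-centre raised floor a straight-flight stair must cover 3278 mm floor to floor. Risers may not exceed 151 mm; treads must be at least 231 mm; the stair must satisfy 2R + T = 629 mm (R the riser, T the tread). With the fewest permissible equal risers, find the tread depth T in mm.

⌈3278/151⌉ = 22 risers.
Each riser is 3278/22 = 149 mm (≤ 151 mm).
Tread T = 629 − 2 × 149 = 331 mm (≥ 231 mm).

331 mm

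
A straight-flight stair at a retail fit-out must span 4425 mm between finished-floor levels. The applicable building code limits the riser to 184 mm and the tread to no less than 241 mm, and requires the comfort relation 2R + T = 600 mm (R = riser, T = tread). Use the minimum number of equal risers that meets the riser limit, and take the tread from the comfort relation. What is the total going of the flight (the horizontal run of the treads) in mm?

5904 mm

At most 184 each: 4425/184 = 24.05, giving 25 risers.
Riser R = 4425 / 25 = 177 mm, within the 184 mm limit.
Tread T = 600 − 2 × 177 = 246 mm (≥ 241 mm).
25 risers give 24 treads; going = 24 × 246 = 5904 mm.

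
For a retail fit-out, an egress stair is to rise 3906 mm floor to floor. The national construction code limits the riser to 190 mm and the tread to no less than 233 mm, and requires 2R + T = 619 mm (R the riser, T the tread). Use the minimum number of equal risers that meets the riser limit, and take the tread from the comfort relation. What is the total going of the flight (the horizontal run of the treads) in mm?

4940 mm

At most 190 each: 3906/190 = 20.56, giving 21 risers.
R = 3906 ÷ 21 = 186 mm.
From 2R + T = 619: T = 619 − 372 = 247 mm.
21 risers give 20 treads; going = 20 × 247 = 4940 mm.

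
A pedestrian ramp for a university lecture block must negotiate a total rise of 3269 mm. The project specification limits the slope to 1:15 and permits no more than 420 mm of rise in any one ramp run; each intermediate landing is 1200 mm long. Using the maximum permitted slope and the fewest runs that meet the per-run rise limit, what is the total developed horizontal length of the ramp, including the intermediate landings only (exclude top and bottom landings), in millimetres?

3269 / 420 = 7.783 → round up to 8 ramp runs. That means 7 intermediate landings.
Horizontal run for 3269 mm of rise at 1:15 is 3269 × 15 = 49035 mm.
Intermediate landings: 7 × 1200 = 8400 mm.
Developed length = 49035 + 8400 = 57435 mm.

57435 mm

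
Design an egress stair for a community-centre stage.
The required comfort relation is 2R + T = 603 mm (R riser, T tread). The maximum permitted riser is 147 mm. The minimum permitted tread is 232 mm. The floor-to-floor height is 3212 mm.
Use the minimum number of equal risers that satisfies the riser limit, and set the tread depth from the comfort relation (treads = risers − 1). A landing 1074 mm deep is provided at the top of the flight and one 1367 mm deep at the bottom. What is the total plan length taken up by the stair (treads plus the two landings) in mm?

8972 mm

At most 147 each: 3212/147 = 21.85, giving 22 risers.
Riser R = 3212 / 22 = 146 mm, within the 147 mm limit.
T = 603 − 2·146 = 311 mm, which satisfies the 232 mm minimum.
Treads = 22 − 1 = 21; going = 21 × 311 = 6531 mm.
Add landings: 6531 + 1074 + 1367 = 8972 mm.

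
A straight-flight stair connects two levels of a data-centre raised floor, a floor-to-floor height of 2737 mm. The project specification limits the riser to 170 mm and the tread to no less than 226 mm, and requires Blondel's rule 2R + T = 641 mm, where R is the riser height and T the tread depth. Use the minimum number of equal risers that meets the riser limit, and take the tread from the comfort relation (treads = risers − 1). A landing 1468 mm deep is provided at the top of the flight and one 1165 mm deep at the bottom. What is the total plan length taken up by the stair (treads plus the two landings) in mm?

⌈2737/170⌉ = 17 risers.
R = 2737 ÷ 17 = 161 mm.
T = 641 − 2·161 = 319 mm, which satisfies the 226 mm minimum.
Treads = 17 − 1 = 16; going = 16 × 319 = 5104 mm.
Enclosure = 5104 + 1468 + 1165 = 7737 mm.

7737 mm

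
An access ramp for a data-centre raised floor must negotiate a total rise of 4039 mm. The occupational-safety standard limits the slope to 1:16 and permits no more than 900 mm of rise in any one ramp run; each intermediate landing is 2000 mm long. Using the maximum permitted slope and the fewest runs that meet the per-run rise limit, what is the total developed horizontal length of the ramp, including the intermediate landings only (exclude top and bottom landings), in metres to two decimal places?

72.62 m

At most 900 each: 4039/900 = 4.49, giving 5 ramp runs. That means 4 intermediate landings.
Horizontal run for 4039 mm of rise at 1:16 is 4039 × 16 = 64624 mm.
Intermediate landings: 4 × 2000 = 8000 mm.
Total developed length = 64624 + 8000 = 72624 mm.
= 72.62 m.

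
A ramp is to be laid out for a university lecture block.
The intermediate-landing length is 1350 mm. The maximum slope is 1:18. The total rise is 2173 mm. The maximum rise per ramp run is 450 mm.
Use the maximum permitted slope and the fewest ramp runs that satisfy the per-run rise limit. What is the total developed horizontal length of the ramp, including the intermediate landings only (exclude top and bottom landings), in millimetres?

At most 450 each: 2173/450 = 4.83, giving 5 ramp runs. That means 4 intermediate landings.
Ramp run (horizontal) at 1:18: 2173 × 18 = 39114 mm.
Intermediate landings: 4 × 1350 = 5400 mm.
Total developed length = 39114 + 5400 = 44514 mm.

44514 mm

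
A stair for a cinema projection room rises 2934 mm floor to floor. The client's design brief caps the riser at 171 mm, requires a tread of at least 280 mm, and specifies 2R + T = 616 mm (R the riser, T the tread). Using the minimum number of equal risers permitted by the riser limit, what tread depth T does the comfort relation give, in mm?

290 mm

2934 / 171 = 17.158 → round up to 18 risers.
Each riser is 2934/18 = 163 mm (≤ 171 mm).
T = 616 − 2·163 = 290 mm, which satisfies the 280 mm minimum.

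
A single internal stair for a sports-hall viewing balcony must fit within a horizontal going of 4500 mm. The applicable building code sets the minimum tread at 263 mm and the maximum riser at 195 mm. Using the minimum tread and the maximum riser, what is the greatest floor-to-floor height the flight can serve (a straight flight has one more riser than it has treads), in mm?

Treads that fit: ⌊4500 / 263⌋ = 17.
Risers = treads + 1 = 18.
Maximum height = 18 × 195 = 3510 mm.

3510 mm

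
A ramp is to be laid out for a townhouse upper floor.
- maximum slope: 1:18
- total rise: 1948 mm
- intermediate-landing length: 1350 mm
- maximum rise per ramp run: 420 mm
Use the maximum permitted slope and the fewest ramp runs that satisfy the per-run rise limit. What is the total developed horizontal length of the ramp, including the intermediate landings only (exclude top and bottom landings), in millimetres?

40464 mm

At most 420 each: 1948/420 = 4.64, giving 5 ramp runs. That means 4 intermediate landings.
Ramp run (horizontal) at 1:18: 1948 × 18 = 35064 mm.
4 intermediate landings contribute 4 × 1350 = 5400 mm.
Developed length = 35064 + 5400 = 40464 mm.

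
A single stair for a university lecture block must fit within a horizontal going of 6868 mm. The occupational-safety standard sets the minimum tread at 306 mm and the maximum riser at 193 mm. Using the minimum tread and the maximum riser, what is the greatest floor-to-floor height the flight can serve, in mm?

4439 mm

Treads that fit: ⌊6868 / 306⌋ = 22.
Risers = treads + 1 = 23.
Maximum height = 23 × 193 = 4439 mm.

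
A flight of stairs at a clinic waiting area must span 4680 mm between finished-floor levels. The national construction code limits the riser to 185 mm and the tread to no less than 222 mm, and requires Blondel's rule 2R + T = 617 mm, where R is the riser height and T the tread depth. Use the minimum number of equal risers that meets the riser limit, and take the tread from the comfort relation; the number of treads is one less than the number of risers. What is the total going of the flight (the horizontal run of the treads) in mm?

⌈4680/185⌉ = 26 risers.
R = 4680 ÷ 26 = 180 mm.
From 2R + T = 617: T = 617 − 360 = 257 mm.
Going = (26 − 1) × 257 = 6425 mm.

6425 mm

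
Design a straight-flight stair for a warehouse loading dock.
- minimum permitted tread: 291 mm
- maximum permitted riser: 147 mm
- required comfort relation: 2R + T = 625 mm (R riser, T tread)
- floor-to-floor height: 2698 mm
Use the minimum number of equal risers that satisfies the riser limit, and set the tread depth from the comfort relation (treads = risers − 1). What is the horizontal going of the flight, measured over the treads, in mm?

6138 mm

2698 / 147 = 18.354 → round up to 19 risers.
R = 2698 ÷ 19 = 142 mm.
From 2R + T = 625: T = 625 − 284 = 341 mm.
19 risers give 18 treads; going = 18 × 341 = 6138 mm.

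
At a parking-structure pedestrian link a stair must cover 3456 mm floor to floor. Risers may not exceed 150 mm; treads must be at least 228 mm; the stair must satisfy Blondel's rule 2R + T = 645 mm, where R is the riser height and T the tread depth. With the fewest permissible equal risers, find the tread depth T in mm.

At most 150 each: 3456/150 = 23.04, giving 24 risers.
Each riser is 3456/24 = 144 mm (≤ 150 mm).
Tread T = 645 − 2 × 144 = 357 mm (≥ 228 mm).

357 mm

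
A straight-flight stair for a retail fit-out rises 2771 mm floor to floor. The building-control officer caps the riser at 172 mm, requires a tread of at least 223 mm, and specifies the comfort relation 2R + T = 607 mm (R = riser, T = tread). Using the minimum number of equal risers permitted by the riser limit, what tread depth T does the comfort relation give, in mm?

281 mm

⌈2771/172⌉ = 17 risers.
Each riser is 2771/17 = 163 mm (≤ 172 mm).
T = 607 − 2·163 = 281 mm, which satisfies the 223 mm minimum.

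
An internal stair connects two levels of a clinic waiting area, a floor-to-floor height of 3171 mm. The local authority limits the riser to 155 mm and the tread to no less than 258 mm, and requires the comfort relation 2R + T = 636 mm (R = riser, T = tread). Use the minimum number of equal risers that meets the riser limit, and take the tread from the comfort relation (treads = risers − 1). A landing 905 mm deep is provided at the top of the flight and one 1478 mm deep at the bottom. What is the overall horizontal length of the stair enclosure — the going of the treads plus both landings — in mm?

3171 / 155 = 20.46, so 21 risers are needed.
R = 3171 ÷ 21 = 151 mm.
From 2R + T = 636: T = 636 − 302 = 334 mm.
Going = (21 − 1) × 334 = 6680 mm.
Enclosure = 6680 + 905 + 1478 = 9063 mm.

9063 mm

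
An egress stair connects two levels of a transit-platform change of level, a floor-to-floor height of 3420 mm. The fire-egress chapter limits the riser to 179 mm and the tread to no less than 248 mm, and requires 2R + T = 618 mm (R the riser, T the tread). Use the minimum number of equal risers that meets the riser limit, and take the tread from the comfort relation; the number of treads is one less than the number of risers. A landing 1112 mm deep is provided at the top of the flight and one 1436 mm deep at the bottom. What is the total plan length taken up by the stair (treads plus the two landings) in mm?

7792 mm

At most 179 each: 3420/179 = 19.11, giving 20 risers.
Each riser is 3420/20 = 171 mm (≤ 179 mm).
From 2R + T = 618: T = 618 − 342 = 276 mm.
Treads = 20 − 1 = 19; going = 19 × 276 = 5244 mm.
Enclosure = 5244 + 1112 + 1436 = 7792 mm.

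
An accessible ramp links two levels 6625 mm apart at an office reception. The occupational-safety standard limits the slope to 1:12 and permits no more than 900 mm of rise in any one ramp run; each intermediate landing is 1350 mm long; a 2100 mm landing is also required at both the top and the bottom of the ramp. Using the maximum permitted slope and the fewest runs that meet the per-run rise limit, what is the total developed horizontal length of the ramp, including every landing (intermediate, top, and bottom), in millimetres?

6625 / 900 = 7.36, so 8 ramp runs are needed. That means 7 intermediate landings.
Horizontal run for 6625 mm of rise at 1:12 is 6625 × 12 = 79500 mm.
Intermediate landings: 7 × 1350 = 9450 mm.
Top and bottom landings: 2 × 2100 = 4200 mm.
Total = 79500 + 9450 + 4200 = 93150 mm.

93150 mm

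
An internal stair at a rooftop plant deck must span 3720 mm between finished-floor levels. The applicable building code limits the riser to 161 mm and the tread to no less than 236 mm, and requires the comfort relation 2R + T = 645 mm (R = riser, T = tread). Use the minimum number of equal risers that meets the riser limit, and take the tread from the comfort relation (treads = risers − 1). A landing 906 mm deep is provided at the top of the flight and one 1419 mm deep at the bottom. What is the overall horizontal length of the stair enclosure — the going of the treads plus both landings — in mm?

10030 mm

3720 / 161 = 23.11, so 24 risers are needed.
Riser R = 3720 / 24 = 155 mm, within the 161 mm limit.
Tread T = 645 − 2 × 155 = 335 mm (≥ 236 mm).
Treads = 24 − 1 = 23; going = 23 × 335 = 7705 mm.
Enclosure = 7705 + 906 + 1419 = 10030 mm.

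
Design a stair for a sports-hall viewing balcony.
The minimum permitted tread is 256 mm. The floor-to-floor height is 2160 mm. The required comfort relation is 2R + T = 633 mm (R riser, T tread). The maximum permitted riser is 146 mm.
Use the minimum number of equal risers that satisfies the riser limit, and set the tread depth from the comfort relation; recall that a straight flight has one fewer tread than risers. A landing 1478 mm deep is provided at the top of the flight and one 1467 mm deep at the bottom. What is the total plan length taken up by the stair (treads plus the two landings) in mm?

7775 mm

2160 / 146 = 14.79, so 15 risers are needed.
R = 2160 ÷ 15 = 144 mm.
From 2R + T = 633: T = 633 − 288 = 345 mm.
Going = (15 − 1) × 345 = 4830 mm.
Add landings: 4830 + 1478 + 1467 = 7775 mm.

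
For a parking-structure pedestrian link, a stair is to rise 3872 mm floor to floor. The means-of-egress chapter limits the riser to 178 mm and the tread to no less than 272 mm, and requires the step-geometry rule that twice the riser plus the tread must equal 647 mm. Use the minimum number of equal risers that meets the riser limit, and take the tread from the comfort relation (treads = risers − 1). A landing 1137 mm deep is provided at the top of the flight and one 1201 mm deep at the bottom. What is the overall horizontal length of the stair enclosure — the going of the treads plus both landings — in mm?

At most 178 each: 3872/178 = 21.75, giving 22 risers.
Each riser is 3872/22 = 176 mm (≤ 178 mm).
T = 647 − 2·176 = 295 mm, which satisfies the 272 mm minimum.
Going = (22 − 1) × 295 = 6195 mm.
Add landings: 6195 + 1137 + 1201 = 8533 mm.

8533 mm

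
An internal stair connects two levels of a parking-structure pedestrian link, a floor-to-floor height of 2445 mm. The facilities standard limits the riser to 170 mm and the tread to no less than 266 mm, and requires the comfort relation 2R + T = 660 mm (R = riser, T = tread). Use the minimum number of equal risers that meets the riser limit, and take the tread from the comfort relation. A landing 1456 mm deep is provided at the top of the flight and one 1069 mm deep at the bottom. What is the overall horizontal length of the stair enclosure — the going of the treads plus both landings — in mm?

2445 / 170 = 14.38, so 15 risers are needed.
Riser R = 2445 / 15 = 163 mm, within the 170 mm limit.
Tread T = 660 − 2 × 163 = 334 mm (≥ 266 mm).
Treads = 15 − 1 = 14; going = 14 × 334 = 4676 mm.
Enclosure = 4676 + 1456 + 1069 = 7201 mm.

7201 mm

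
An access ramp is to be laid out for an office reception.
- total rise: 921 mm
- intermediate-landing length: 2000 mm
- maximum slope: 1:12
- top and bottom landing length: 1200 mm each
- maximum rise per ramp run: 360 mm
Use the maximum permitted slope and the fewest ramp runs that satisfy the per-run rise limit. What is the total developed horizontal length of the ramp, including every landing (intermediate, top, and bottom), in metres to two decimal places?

921 / 360 = 2.558 → round up to 3 ramp runs. That means 2 intermediate landings.
Ramp run (horizontal) at 1:12: 921 × 12 = 11052 mm.
2 intermediate landings contribute 2 × 2000 = 4000 mm.
Top and bottom landings: 2 × 1200 = 2400 mm.
Total = 11052 + 4000 + 2400 = 17452 mm.
= 17.45 m.

17.45 m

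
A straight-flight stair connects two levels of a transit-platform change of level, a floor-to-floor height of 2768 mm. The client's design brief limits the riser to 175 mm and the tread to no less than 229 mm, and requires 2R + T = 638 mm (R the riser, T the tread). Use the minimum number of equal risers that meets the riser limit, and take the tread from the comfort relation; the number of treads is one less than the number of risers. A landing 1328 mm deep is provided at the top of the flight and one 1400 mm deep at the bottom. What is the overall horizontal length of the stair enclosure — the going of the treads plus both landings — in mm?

7108 mm

⌈2768/175⌉ = 16 risers.
R = 2768 ÷ 16 = 173 mm.
Tread T = 638 − 2 × 173 = 292 mm (≥ 229 mm).
16 risers give 15 treads; going = 15 × 292 = 4380 mm.
Add landings: 4380 + 1328 + 1400 = 7108 mm.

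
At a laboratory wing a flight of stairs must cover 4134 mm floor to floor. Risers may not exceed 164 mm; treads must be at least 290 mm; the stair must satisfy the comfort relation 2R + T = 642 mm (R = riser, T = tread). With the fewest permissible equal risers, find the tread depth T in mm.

⌈4134/164⌉ = 26 risers.
Riser R = 4134 / 26 = 159 mm, within the 164 mm limit.
Tread T = 642 − 2 × 159 = 324 mm (≥ 290 mm).

324 mm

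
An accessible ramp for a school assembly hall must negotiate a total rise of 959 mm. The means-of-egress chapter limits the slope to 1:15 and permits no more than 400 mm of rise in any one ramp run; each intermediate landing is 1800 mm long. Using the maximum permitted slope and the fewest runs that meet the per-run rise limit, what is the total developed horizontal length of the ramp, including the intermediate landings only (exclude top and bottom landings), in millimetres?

⌈959/400⌉ = 3 ramp runs. That means 2 intermediate landings.
Ramp run (horizontal) at 1:15: 959 × 15 = 14385 mm.
2 intermediate landings contribute 2 × 1800 = 3600 mm.
Developed length = 14385 + 3600 = 17985 mm.

17985 mm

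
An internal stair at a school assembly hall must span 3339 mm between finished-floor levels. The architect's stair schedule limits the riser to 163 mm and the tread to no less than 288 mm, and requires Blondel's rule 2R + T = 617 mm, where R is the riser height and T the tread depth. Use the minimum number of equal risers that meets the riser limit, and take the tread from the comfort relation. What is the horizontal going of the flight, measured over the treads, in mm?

At most 163 each: 3339/163 = 20.48, giving 21 risers.
R = 3339 ÷ 21 = 159 mm.
T = 617 − 2·159 = 299 mm, which satisfies the 288 mm minimum.
21 risers give 20 treads; going = 20 × 299 = 5980 mm.

5980 mm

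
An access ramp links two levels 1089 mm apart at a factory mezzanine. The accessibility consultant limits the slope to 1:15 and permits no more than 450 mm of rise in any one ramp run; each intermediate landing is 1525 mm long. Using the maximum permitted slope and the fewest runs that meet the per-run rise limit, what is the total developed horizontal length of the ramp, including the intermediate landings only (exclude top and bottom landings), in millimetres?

19385 mm

1089 / 450 = 2.42, so 3 ramp runs are needed. That means 2 intermediate landings.
Horizontal run for 1089 mm of rise at 1:15 is 1089 × 15 = 16335 mm.
Intermediate landings: 2 × 1525 = 3050 mm.
Developed length = 16335 + 3050 = 19385 mm.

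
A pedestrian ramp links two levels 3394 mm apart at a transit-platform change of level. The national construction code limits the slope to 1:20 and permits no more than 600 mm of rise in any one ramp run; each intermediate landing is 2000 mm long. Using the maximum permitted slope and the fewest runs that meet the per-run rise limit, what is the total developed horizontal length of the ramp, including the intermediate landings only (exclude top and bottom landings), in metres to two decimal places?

77.88 m

⌈3394/600⌉ = 6 ramp runs. That means 5 intermediate landings.
Horizontal run for 3394 mm of rise at 1:20 is 3394 × 20 = 67880 mm.
5 intermediate landings contribute 5 × 2000 = 10000 mm.
Total developed length = 67880 + 10000 = 77880 mm.
= 77.88 m.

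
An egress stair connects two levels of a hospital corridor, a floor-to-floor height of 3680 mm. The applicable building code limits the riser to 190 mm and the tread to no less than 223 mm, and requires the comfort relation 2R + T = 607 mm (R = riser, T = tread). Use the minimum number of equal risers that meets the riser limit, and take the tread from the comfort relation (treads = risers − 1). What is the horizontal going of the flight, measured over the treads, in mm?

4541 mm

At most 190 each: 3680/190 = 19.37, giving 20 risers.
R = 3680 ÷ 20 = 184 mm.
Tread T = 607 − 2 × 184 = 239 mm (≥ 223 mm).
Going = (20 − 1) × 239 = 4541 mm.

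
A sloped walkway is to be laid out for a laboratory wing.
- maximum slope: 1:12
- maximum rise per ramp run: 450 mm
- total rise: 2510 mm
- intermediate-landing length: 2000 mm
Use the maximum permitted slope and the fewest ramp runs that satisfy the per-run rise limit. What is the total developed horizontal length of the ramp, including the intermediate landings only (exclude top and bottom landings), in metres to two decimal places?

2510 / 450 = 5.58, so 6 ramp runs are needed. That means 5 intermediate landings.
Horizontal run for 2510 mm of rise at 1:12 is 2510 × 12 = 30120 mm.
5 intermediate landings contribute 5 × 2000 = 10000 mm.
Total developed length = 30120 + 10000 = 40120 mm.
= 40.12 m.

40.12 m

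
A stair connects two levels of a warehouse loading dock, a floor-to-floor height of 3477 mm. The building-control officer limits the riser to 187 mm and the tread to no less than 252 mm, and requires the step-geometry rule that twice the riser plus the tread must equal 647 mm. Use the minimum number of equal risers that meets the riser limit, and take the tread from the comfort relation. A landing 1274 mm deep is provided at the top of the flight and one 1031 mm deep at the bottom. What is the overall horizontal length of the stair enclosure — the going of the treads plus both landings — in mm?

7363 mm

3477 / 187 = 18.594 → round up to 19 risers.
R = 3477 ÷ 19 = 183 mm.
T = 647 − 2·183 = 281 mm, which satisfies the 252 mm minimum.
Going = (19 − 1) × 281 = 5058 mm.
Enclosure = 5058 + 1274 + 1031 = 7363 mm.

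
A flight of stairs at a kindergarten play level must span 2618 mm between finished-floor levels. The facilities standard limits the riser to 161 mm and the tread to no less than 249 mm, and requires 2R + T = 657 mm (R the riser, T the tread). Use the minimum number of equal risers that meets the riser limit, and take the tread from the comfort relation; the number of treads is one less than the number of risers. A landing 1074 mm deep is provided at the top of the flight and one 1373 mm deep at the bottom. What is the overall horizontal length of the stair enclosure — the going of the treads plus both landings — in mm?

8031 mm

2618 / 161 = 16.26, so 17 risers are needed.
Each riser is 2618/17 = 154 mm (≤ 161 mm).
From 2R + T = 657: T = 657 − 308 = 349 mm.
Treads = 17 − 1 = 16; going = 16 × 349 = 5584 mm.
Enclosure = 5584 + 1074 + 1373 = 8031 mm.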